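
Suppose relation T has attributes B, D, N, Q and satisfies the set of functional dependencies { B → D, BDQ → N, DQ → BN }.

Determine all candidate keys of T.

Attribute Q never appears on the right-hand side of any dependency, so Q must belong to every candidate key.
{Q}⁺ = {Q}, which is not all of the schema, so we must add further attributes.
{B, Q}⁺: B→D adds D; BDQ→N adds N → {B, D, N, Q}. Minimal: {Q}⁺ = {Q}; {B}⁺ = {B, D} — none reach the full schema.
{D, Q}⁺: DQ→BN adds B, N → {B, D, N, Q}. Minimal: {Q}⁺ = {Q}; {D}⁺ = {D} — none reach the full schema.

BQ, DQ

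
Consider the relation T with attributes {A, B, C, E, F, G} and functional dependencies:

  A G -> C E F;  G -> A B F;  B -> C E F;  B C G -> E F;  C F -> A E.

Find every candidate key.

{G}

Attribute G never appears on the right-hand side of any dependency, so G must belong to every candidate key.
{G}⁺ = {A, B, C, E, F, G}, which is all of the schema, so {G} is the only candidate key.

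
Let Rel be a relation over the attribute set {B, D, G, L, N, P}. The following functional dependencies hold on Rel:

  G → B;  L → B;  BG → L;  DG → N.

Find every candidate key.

(D, G, P)

{D, G, P}⁺: G→B adds B; BG→L adds L; DG→N adds N → {B, D, G, L, N, P}. Minimal: {G, P}⁺ = {B, G, L, P}; {D, P}⁺ = {D, P}; {D, G}⁺ = {B, D, G, L, N} — none reach the full schema.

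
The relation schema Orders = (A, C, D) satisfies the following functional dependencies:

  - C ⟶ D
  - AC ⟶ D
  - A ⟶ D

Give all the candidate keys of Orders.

AC

{A, C}⁺: C→D adds D → {A, C, D}. Minimal: {C}⁺ = {C, D}; {A}⁺ = {A, D} — none reach the full schema.
No other minimal superkey exists.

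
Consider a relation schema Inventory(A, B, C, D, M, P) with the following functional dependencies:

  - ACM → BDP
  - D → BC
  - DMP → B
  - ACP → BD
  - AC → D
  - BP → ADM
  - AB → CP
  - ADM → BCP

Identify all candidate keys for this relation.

{A, B}⁺: AB→CP adds C, P; ACP→BD adds D; BP→ADM adds M → {A, B, C, D, M, P}. Minimal: {B}⁺ = {B}; {A}⁺ = {A} — none reach the full schema.
{A, C}⁺: AC→D adds D; D→BC adds B; AB→CP adds P; BP→ADM adds M → {A, B, C, D, M, P}. Minimal: {C}⁺ = {C}; {A}⁺ = {A} — none reach the full schema.
{A, D}⁺: D→BC adds B, C; AB→CP adds P; BP→ADM adds M → {A, B, C, D, M, P}. Minimal: {D}⁺ = {B, C, D}; {A}⁺ = {A} — none reach the full schema.
{B, P}⁺: BP→ADM adds A, D, M; AB→CP adds C → {A, B, C, D, M, P}. Minimal: {P}⁺ = {P}; {B}⁺ = {B} — none reach the full schema.
{D, P}⁺: D→BC adds B, C; BP→ADM adds A, M → {A, B, C, D, M, P}. Minimal: {P}⁺ = {P}; {D}⁺ = {B, C, D} — none reach the full schema.

{A, B}, {A, C}, {A, D}, {B, P}, {D, P}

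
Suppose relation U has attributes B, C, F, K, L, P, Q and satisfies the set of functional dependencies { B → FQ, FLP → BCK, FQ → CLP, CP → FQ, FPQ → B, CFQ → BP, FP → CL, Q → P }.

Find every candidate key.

{B}⁺: B→FQ adds F, Q; FQ→CLP adds C, L, P; FLP→BCK adds K → {B, C, F, K, L, P, Q}.
{C, P}⁺: CP→FQ adds F, Q; FPQ→B adds B; FP→CL adds L; FLP→BCK adds K → {B, C, F, K, L, P, Q}. Minimal: {P}⁺ = {P}; {C}⁺ = {C} — none reach the full schema.
{C, Q}⁺: Q→P adds P; CP→FQ adds F; FPQ→B adds B; FP→CL adds L; FLP→BCK adds K → {B, C, F, K, L, P, Q}. Minimal: {Q}⁺ = {P, Q}; {C}⁺ = {C} — none reach the full schema.
{F, P}⁺: FP→CL adds C, L; FLP→BCK adds B, K; CP→FQ adds Q → {B, C, F, K, L, P, Q}. Minimal: {P}⁺ = {P}; {F}⁺ = {F} — none reach the full schema.
{F, Q}⁺: FQ→CLP adds C, L, P; FPQ→B adds B; FLP→BCK adds K → {B, C, F, K, L, P, Q}. Minimal: {Q}⁺ = {P, Q}; {F}⁺ = {F} — none reach the full schema.

{B}, {C, P}, {C, Q}, {F, P}, {F, Q}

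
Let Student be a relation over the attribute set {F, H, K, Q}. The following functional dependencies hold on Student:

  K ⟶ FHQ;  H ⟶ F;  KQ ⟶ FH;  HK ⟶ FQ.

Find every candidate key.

{K}

Attribute K never appears on the right-hand side of any dependency, so K must belong to every candidate key.
{K}⁺ = {F, H, K, Q}, which is all of the schema, so {K} is the only candidate key.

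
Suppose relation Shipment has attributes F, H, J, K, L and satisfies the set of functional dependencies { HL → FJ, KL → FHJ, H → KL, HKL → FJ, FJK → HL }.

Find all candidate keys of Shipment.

{H}⁺: H→KL adds K, L; HKL→FJ adds F, J → {F, H, J, K, L}.
{K, L}⁺: KL→FHJ adds F, H, J → {F, H, J, K, L}.
{F, J, K}⁺: FJK→HL adds H, L → {F, H, J, K, L}.

(H), (K, L), (F, J, K)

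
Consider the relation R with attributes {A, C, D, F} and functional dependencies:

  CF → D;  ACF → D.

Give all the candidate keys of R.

{A, C, F}

Attributes A, C, F never appear on any right-hand side, so every candidate key must contain {A, C, F}.
{A, C, F}⁺ = {A, C, D, F}, which is all of the schema, so {A, C, F} is the only candidate key.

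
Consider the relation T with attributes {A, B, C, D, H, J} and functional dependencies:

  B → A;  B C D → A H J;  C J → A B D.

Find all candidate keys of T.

CJ, BCD

Attribute C never appears on the right-hand side of any dependency, so C must belong to every candidate key.
{C}⁺ = {C}, which is not all of the schema, so we must add further attributes.
{C, J}⁺: CJ→ABD adds A, B, D; BCD→AHJ adds H → {A, B, C, D, H, J}.
{B, C, D}⁺: B→A adds A; BCD→AHJ adds H, J → {A, B, C, D, H, J}.
Any other superkey contains one of these as a subset, so there are no further candidate keys.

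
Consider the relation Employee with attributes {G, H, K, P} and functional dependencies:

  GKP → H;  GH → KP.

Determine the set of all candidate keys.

Attribute G never appears on the right-hand side of any dependency, so G must belong to every candidate key.
{G}⁺ = {G}, which is not all of the schema, so we must add further attributes.
{G, H}⁺: GH→KP adds K, P → {G, H, K, P}. Minimal: {H}⁺ = {H}; {G}⁺ = {G} — none reach the full schema.
{G, K, P}⁺: GKP→H adds H → {G, H, K, P}. Minimal: {K, P}⁺ = {K, P}; {G, P}⁺ = {G, P}; {G, K}⁺ = {G, K} — none reach the full schema.

{G, H}, {G, K, P}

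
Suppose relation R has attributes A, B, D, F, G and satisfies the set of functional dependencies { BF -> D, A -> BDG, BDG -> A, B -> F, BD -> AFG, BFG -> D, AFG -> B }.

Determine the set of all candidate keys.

A, B

{A}⁺: A→BDG adds B, D, G; B→F adds F → {A, B, D, F, G}.
{B}⁺: B→F adds F; BF→D adds D; BD→AFG adds A, G → {A, B, D, F, G}.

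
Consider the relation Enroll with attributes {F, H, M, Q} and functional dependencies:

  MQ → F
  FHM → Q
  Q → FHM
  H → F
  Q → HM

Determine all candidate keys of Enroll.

(Q), (H, M)

{Q}⁺: Q→FHM adds F, H, M → {F, H, M, Q}.
{H, M}⁺: H→F adds F; FHM→Q adds Q → {F, H, M, Q}. Minimal: {M}⁺ = {M}; {H}⁺ = {F, H} — none reach the full schema.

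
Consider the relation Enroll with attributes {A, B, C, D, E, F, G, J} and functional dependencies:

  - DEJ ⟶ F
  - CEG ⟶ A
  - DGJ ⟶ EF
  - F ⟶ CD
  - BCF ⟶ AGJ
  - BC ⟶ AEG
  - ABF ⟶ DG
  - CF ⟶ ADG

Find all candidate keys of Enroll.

Attribute B never appears on the right-hand side of any dependency, so B must belong to every candidate key.
{B}⁺ = {B}, which is not all of the schema, so we must add further attributes.
{B, F}⁺: F→CD adds C, D; BCF→AGJ adds A, G, J; BC→AEG adds E → {A, B, C, D, E, F, G, J}. Minimal: {F}⁺ = {A, C, D, F, G}; {B}⁺ = {B} — none reach the full schema.
{B, C, D, J}⁺: BC→AEG adds A, E, G; DEJ→F adds F → {A, B, C, D, E, F, G, J}. Minimal: {C, D, J}⁺ = {C, D, J}; {B, D, J}⁺ = {B, D, J}; {B, C, J}⁺ = {A, B, C, E, G, J}; … — none reach the full schema.
{B, D, E, J}⁺: DEJ→F adds F; F→CD adds C; BCF→AGJ adds A, G → {A, B, C, D, E, F, G, J}. Minimal: {D, E, J}⁺ = {A, C, D, E, F, G, J}; {B, E, J}⁺ = {B, E, J}; {B, D, J}⁺ = {B, D, J}; … — none reach the full schema.
{B, D, G, J}⁺: DGJ→EF adds E, F; F→CD adds C; BCF→AGJ adds A → {A, B, C, D, E, F, G, J}. Minimal: {D, G, J}⁺ = {A, C, D, E, F, G, J}; {B, G, J}⁺ = {B, G, J}; {B, D, J}⁺ = {B, D, J}; … — none reach the full schema.
Any other superkey contains one of these as a subset, so there are no further candidate keys.

{B, F}, {B, C, D, J}, {B, D, E, J}, {B, D, G, J}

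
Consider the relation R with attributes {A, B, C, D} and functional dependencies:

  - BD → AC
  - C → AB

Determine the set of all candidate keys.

{B, D}; {C, D}

Attribute D never appears on the right-hand side of any dependency, so D must belong to every candidate key.
{D}⁺ = {D}, which is not all of the schema, so we must add further attributes.
{B, D}⁺: BD→AC adds A, C → {A, B, C, D}. Minimal: {D}⁺ = {D}; {B}⁺ = {B} — none reach the full schema.
{C, D}⁺: C→AB adds A, B → {A, B, C, D}. Minimal: {D}⁺ = {D}; {C}⁺ = {A, B, C} — none reach the full schema.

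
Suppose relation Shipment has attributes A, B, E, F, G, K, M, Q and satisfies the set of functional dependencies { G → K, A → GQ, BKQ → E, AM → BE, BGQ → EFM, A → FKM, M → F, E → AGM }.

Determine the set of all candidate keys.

{A}⁺: A→GQ adds G, Q; A→FKM adds F, K, M; AM→BE adds B, E → {A, B, E, F, G, K, M, Q}.
{E}⁺: E→AGM adds A, G, M; G→K adds K; A→GQ adds Q; AM→BE adds B; BGQ→EFM adds F → {A, B, E, F, G, K, M, Q}.
{B, G, Q}⁺: G→K adds K; BKQ→E adds E; BGQ→EFM adds F, M; E→AGM adds A → {A, B, E, F, G, K, M, Q}. Minimal: {G, Q}⁺ = {G, K, Q}; {B, Q}⁺ = {B, Q}; {B, G}⁺ = {B, G, K} — none reach the full schema.
{B, K, Q}⁺: BKQ→E adds E; E→AGM adds A, G, M; BGQ→EFM adds F → {A, B, E, F, G, K, M, Q}. Minimal: {K, Q}⁺ = {K, Q}; {B, Q}⁺ = {B, Q}; {B, K}⁺ = {B, K} — none reach the full schema.

{A}; {E}; {B, G, Q}; {B, K, Q}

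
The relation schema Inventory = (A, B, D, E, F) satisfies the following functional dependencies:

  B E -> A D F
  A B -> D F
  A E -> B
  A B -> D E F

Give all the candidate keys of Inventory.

{A, B}; {A, E}; {B, E}

{A, B}⁺: AB→DF adds D, F; AB→DEF adds E → {A, B, D, E, F}. Minimal: {B}⁺ = {B}; {A}⁺ = {A} — none reach the full schema.
{A, E}⁺: AE→B adds B; AB→DEF adds D, F → {A, B, D, E, F}. Minimal: {E}⁺ = {E}; {A}⁺ = {A} — none reach the full schema.
{B, E}⁺: BE→ADF adds A, D, F → {A, B, D, E, F}. Minimal: {E}⁺ = {E}; {B}⁺ = {B} — none reach the full schema.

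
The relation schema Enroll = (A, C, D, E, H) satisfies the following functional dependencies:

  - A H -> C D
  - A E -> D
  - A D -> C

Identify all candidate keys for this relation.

Attributes A, E, H never appear on any right-hand side, so every candidate key must contain {A, E, H}.
{A, E, H}⁺ = {A, C, D, E, H}, which is all of the schema, so {A, E, H} is the only candidate key.

AEH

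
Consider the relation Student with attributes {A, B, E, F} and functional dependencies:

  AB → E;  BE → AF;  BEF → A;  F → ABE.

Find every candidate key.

{F}, {A, B}, {B, E}

{F}⁺: F→ABE adds A, B, E → {A, B, E, F}.
{A, B}⁺: AB→E adds E; BE→AF adds F → {A, B, E, F}. Minimal: {B}⁺ = {B}; {A}⁺ = {A} — none reach the full schema.
{B, E}⁺: BE→AF adds A, F → {A, B, E, F}. Minimal: {E}⁺ = {E}; {B}⁺ = {B} — none reach the full schema.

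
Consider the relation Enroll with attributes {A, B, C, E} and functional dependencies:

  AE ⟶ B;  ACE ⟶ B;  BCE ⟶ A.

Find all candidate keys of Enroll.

ACE; BCE

Attributes C, E never appear on any right-hand side, so every candidate key must contain {C, E}.
{C, E}⁺ = {C, E}, which is not all of the schema, so we must add further attributes.
{A, C, E}⁺: AE→B adds B → {A, B, C, E}. Minimal: {C, E}⁺ = {C, E}; {A, E}⁺ = {A, B, E}; {A, C}⁺ = {A, C} — none reach the full schema.
{B, C, E}⁺: BCE→A adds A → {A, B, C, E}. Minimal: {C, E}⁺ = {C, E}; {B, E}⁺ = {B, E}; {B, C}⁺ = {B, C} — none reach the full schema.
Any other superkey contains one of these as a subset, so there are no further candidate keys.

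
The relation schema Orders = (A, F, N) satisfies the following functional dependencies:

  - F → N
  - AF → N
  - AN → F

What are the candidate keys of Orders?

(A, F), (A, N)

Attribute A never appears on the right-hand side of any dependency, so A must belong to every candidate key.
{A}⁺ = {A}, which is not all of the schema, so we must add further attributes.
{A, F}⁺: F→N adds N → {A, F, N}. Minimal: {F}⁺ = {F, N}; {A}⁺ = {A} — none reach the full schema.
{A, N}⁺: AN→F adds F → {A, F, N}. Minimal: {N}⁺ = {N}; {A}⁺ = {A} — none reach the full schema.
Any other superkey contains one of these as a subset, so there are no further candidate keys.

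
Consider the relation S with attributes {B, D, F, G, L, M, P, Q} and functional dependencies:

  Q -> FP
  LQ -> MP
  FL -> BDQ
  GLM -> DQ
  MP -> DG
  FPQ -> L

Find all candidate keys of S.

Q; FL; GLM; LMP

{Q}⁺: Q→FP adds F, P; FPQ→L adds L; LQ→MP adds M; FL→BDQ adds B, D; MP→DG adds G → {B, D, F, G, L, M, P, Q}.
{F, L}⁺: FL→BDQ adds B, D, Q; Q→FP adds P; LQ→MP adds M; MP→DG adds G → {B, D, F, G, L, M, P, Q}. Minimal: {L}⁺ = {L}; {F}⁺ = {F} — none reach the full schema.
{G, L, M}⁺: GLM→DQ adds D, Q; Q→FP adds F, P; FL→BDQ adds B → {B, D, F, G, L, M, P, Q}. Minimal: {L, M}⁺ = {L, M}; {G, M}⁺ = {G, M}; {G, L}⁺ = {G, L} — none reach the full schema.
{L, M, P}⁺: MP→DG adds D, G; GLM→DQ adds Q; Q→FP adds F; FL→BDQ adds B → {B, D, F, G, L, M, P, Q}. Minimal: {M, P}⁺ = {D, G, M, P}; {L, P}⁺ = {L, P}; {L, M}⁺ = {L, M} — none reach the full schema.
Any other superkey contains one of these as a subset, so there are no further candidate keys.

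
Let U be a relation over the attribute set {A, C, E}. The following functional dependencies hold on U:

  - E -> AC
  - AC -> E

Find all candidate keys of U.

{E}, {A, C}

{E}⁺: E→AC adds A, C → {A, C, E}.
{A, C}⁺: AC→E adds E → {A, C, E}. Minimal: {C}⁺ = {C}; {A}⁺ = {A} — none reach the full schema.
Any other superkey contains one of these as a subset, so there are no further candidate keys.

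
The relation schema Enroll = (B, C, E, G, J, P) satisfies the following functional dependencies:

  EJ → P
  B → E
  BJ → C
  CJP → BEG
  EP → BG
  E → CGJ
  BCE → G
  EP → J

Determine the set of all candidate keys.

{B}; {E}; {C, J, P}

{B}⁺: B→E adds E; E→CGJ adds C, G, J; EJ→P adds P → {B, C, E, G, J, P}.
{E}⁺: E→CGJ adds C, G, J; EJ→P adds P; CJP→BEG adds B → {B, C, E, G, J, P}.
{C, J, P}⁺: CJP→BEG adds B, E, G → {B, C, E, G, J, P}. Minimal: {J, P}⁺ = {J, P}; {C, P}⁺ = {C, P}; {C, J}⁺ = {C, J} — none reach the full schema.
Any other superkey contains one of these as a subset, so there are no further candidate keys.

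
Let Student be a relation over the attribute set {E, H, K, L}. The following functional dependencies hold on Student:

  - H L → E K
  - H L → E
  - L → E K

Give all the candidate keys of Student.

Attributes H, L never appear on any right-hand side, so every candidate key must contain {H, L}.
{H, L}⁺ = {E, H, K, L}, which is all of the schema, so {H, L} is the only candidate key.

HL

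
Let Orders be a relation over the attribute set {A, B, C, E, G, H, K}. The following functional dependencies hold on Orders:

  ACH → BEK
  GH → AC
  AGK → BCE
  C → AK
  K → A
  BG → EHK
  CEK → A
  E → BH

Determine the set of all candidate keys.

{B, G}, {C, G}, {E, G}, {G, H}, {G, K}

Attribute G never appears on the right-hand side of any dependency, so G must belong to every candidate key.
{G}⁺ = {G}, which is not all of the schema, so we must add further attributes.
{B, G}⁺: BG→EHK adds E, H, K; GH→AC adds A, C → {A, B, C, E, G, H, K}. Minimal: {G}⁺ = {G}; {B}⁺ = {B} — none reach the full schema.
{C, G}⁺: C→AK adds A, K; AGK→BCE adds B, E; BG→EHK adds H → {A, B, C, E, G, H, K}. Minimal: {G}⁺ = {G}; {C}⁺ = {A, C, K} — none reach the full schema.
{E, G}⁺: E→BH adds B, H; GH→AC adds A, C; C→AK adds K → {A, B, C, E, G, H, K}. Minimal: {G}⁺ = {G}; {E}⁺ = {B, E, H} — none reach the full schema.
{G, H}⁺: GH→AC adds A, C; C→AK adds K; ACH→BEK adds B, E → {A, B, C, E, G, H, K}. Minimal: {H}⁺ = {H}; {G}⁺ = {G} — none reach the full schema.
{G, K}⁺: K→A adds A; AGK→BCE adds B, C, E; BG→EHK adds H → {A, B, C, E, G, H, K}. Minimal: {K}⁺ = {A, K}; {G}⁺ = {G} — none reach the full schema.
Any other superkey contains one of these as a subset, so there are no further candidate keys.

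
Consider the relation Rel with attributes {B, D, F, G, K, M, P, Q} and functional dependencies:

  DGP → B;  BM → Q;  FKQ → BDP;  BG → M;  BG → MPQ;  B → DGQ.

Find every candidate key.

{B, F, K}; {F, K, Q}; {D, F, G, K, P}

Attributes F, K never appear on any right-hand side, so every candidate key must contain {F, K}.
{F, K}⁺ = {F, K}, which is not all of the schema, so we must add further attributes.
{B, F, K}⁺: B→DGQ adds D, G, Q; FKQ→BDP adds P; BG→M adds M → {B, D, F, G, K, M, P, Q}. Minimal: {F, K}⁺ = {F, K}; {B, K}⁺ = {B, D, G, K, M, P, Q}; {B, F}⁺ = {B, D, F, G, M, P, Q} — none reach the full schema.
{F, K, Q}⁺: FKQ→BDP adds B, D, P; B→DGQ adds G; BG→M adds M → {B, D, F, G, K, M, P, Q}. Minimal: {K, Q}⁺ = {K, Q}; {F, Q}⁺ = {F, Q}; {F, K}⁺ = {F, K} — none reach the full schema.
{D, F, G, K, P}⁺: DGP→B adds B; BG→M adds M; BG→MPQ adds Q → {B, D, F, G, K, M, P, Q}. Minimal: {F, G, K, P}⁺ = {F, G, K, P}; {D, G, K, P}⁺ = {B, D, G, K, M, P, Q}; {D, F, K, P}⁺ = {D, F, K, P}; … — none reach the full schema.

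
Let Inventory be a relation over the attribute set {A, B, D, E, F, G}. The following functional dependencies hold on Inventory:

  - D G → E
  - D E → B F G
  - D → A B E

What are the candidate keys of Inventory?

{D}

{D}⁺: D→ABE adds A, B, E; DE→BFG adds F, G → {A, B, D, E, F, G}.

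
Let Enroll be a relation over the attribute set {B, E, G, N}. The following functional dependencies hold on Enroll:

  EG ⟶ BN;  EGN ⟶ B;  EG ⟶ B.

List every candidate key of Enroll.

{E, G}

Attributes E, G never appear on any right-hand side, so every candidate key must contain {E, G}.
{E, G}⁺ = {B, E, G, N}, which is all of the schema, so {E, G} is the only candidate key.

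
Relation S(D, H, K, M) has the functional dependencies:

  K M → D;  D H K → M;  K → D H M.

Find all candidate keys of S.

{K}

Attribute K never appears on the right-hand side of any dependency, so K must belong to every candidate key.
{K}⁺ = {D, H, K, M}, which is all of the schema, so {K} is the only candidate key.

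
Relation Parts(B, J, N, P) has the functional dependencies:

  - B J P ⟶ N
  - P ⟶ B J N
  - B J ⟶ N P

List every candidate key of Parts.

{P}⁺: P→BJN adds B, J, N → {B, J, N, P}.
{B, J}⁺: BJ→NP adds N, P → {B, J, N, P}. Minimal: {J}⁺ = {J}; {B}⁺ = {B} — none reach the full schema.
Any other superkey contains one of these as a subset, so there are no further candidate keys.

(P), (B, J)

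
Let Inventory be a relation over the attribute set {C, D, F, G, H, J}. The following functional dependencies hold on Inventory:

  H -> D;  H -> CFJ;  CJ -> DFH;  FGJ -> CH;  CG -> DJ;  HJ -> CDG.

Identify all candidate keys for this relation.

{H}⁺: H→D adds D; H→CFJ adds C, F, J; HJ→CDG adds G → {C, D, F, G, H, J}.
{C, G}⁺: CG→DJ adds D, J; CJ→DFH adds F, H → {C, D, F, G, H, J}. Minimal: {G}⁺ = {G}; {C}⁺ = {C} — none reach the full schema.
{C, J}⁺: CJ→DFH adds D, F, H; HJ→CDG adds G → {C, D, F, G, H, J}. Minimal: {J}⁺ = {J}; {C}⁺ = {C} — none reach the full schema.
{F, G, J}⁺: FGJ→CH adds C, H; CG→DJ adds D → {C, D, F, G, H, J}. Minimal: {G, J}⁺ = {G, J}; {F, J}⁺ = {F, J}; {F, G}⁺ = {F, G} — none reach the full schema.
Any other superkey contains one of these as a subset, so there are no further candidate keys.

{H}, {C, G}, {C, J}, {F, G, J}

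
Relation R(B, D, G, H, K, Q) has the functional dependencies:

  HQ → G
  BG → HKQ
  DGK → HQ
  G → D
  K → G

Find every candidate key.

{B, G}; {B, K}; {B, H, Q}

Attribute B never appears on the right-hand side of any dependency, so B must belong to every candidate key.
{B}⁺ = {B}, which is not all of the schema, so we must add further attributes.
{B, G}⁺: BG→HKQ adds H, K, Q; G→D adds D → {B, D, G, H, K, Q}.
{B, K}⁺: K→G adds G; BG→HKQ adds H, Q; G→D adds D → {B, D, G, H, K, Q}.
{B, H, Q}⁺: HQ→G adds G; BG→HKQ adds K; G→D adds D → {B, D, G, H, K, Q}.
Any other superkey contains one of these as a subset, so there are no further candidate keys.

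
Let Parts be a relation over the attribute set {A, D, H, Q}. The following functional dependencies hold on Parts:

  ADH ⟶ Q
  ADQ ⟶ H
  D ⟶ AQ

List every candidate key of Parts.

{D}⁺: D→AQ adds A, Q; ADQ→H adds H → {A, D, H, Q}.

(D)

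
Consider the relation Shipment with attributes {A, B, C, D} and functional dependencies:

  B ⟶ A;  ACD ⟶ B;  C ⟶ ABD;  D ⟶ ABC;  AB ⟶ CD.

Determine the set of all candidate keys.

(B), (C), (D)

{B}⁺: B→A adds A; AB→CD adds C, D → {A, B, C, D}.
{C}⁺: C→ABD adds A, B, D → {A, B, C, D}.
{D}⁺: D→ABC adds A, B, C → {A, B, C, D}.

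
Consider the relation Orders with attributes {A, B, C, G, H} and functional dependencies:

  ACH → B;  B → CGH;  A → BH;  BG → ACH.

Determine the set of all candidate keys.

{A}⁺: A→BH adds B, H; B→CGH adds C, G → {A, B, C, G, H}.
{B}⁺: B→CGH adds C, G, H; BG→ACH adds A → {A, B, C, G, H}.
Any other superkey contains one of these as a subset, so there are no further candidate keys.

{A}, {B}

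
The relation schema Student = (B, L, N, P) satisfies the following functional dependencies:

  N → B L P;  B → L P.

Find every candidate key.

Attribute N never appears on the right-hand side of any dependency, so N must belong to every candidate key.
{N}⁺ = {B, L, N, P}, which is all of the schema, so {N} is the only candidate key.

{N}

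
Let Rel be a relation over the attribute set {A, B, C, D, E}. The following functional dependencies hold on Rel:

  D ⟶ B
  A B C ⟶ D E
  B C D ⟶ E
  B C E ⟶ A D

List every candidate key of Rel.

CD; ABC; BCE

{C, D}⁺: D→B adds B; BCD→E adds E; BCE→AD adds A → {A, B, C, D, E}. Minimal: {D}⁺ = {B, D}; {C}⁺ = {C} — none reach the full schema.
{A, B, C}⁺: ABC→DE adds D, E → {A, B, C, D, E}. Minimal: {B, C}⁺ = {B, C}; {A, C}⁺ = {A, C}; {A, B}⁺ = {A, B} — none reach the full schema.
{B, C, E}⁺: BCE→AD adds A, D → {A, B, C, D, E}. Minimal: {C, E}⁺ = {C, E}; {B, E}⁺ = {B, E}; {B, C}⁺ = {B, C} — none reach the full schema.
Any other superkey contains one of these as a subset, so there are no further candidate keys.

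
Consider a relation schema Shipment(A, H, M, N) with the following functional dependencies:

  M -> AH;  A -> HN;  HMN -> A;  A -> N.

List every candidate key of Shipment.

Attribute M never appears on the right-hand side of any dependency, so M must belong to every candidate key.
{M}⁺ = {A, H, M, N}, which is all of the schema, so {M} is the only candidate key.

(M)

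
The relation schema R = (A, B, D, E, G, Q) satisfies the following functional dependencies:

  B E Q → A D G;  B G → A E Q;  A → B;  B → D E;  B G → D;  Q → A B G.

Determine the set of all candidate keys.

{Q}⁺: Q→ABG adds A, B, G; BG→AEQ adds E; B→DE adds D → {A, B, D, E, G, Q}.
{A, G}⁺: A→B adds B; B→DE adds D, E; BG→AEQ adds Q → {A, B, D, E, G, Q}.
{B, G}⁺: BG→AEQ adds A, E, Q; B→DE adds D → {A, B, D, E, G, Q}.

{Q}; {A, G}; {B, G}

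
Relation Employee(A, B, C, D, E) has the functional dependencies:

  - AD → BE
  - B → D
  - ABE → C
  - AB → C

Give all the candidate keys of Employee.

{A, B}, {A, D}

Attribute A never appears on the right-hand side of any dependency, so A must belong to every candidate key.
{A}⁺ = {A}, which is not all of the schema, so we must add further attributes.
{A, B}⁺: B→D adds D; AB→C adds C; AD→BE adds E → {A, B, C, D, E}.
{A, D}⁺: AD→BE adds B, E; ABE→C adds C → {A, B, C, D, E}.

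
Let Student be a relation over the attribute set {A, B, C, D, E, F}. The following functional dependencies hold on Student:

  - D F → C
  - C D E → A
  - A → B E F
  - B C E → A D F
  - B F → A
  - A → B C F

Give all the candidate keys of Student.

{A}, {B, F}, {B, C, E}, {C, D, E}, {D, E, F}

{A}⁺: A→BEF adds B, E, F; A→BCF adds C; BCE→ADF adds D → {A, B, C, D, E, F}.
{B, F}⁺: BF→A adds A; A→BCF adds C; A→BEF adds E; BCE→ADF adds D → {A, B, C, D, E, F}. Minimal: {F}⁺ = {F}; {B}⁺ = {B} — none reach the full schema.
{B, C, E}⁺: BCE→ADF adds A, D, F → {A, B, C, D, E, F}. Minimal: {C, E}⁺ = {C, E}; {B, E}⁺ = {B, E}; {B, C}⁺ = {B, C} — none reach the full schema.
{C, D, E}⁺: CDE→A adds A; A→BEF adds B, F → {A, B, C, D, E, F}. Minimal: {D, E}⁺ = {D, E}; {C, E}⁺ = {C, E}; {C, D}⁺ = {C, D} — none reach the full schema.
{D, E, F}⁺: DF→C adds C; CDE→A adds A; A→BEF adds B → {A, B, C, D, E, F}. Minimal: {E, F}⁺ = {E, F}; {D, F}⁺ = {C, D, F}; {D, E}⁺ = {D, E} — none reach the full schema.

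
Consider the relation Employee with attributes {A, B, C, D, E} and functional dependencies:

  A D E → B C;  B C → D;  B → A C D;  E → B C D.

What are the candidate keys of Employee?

(E)

Attribute E never appears on the right-hand side of any dependency, so E must belong to every candidate key.
{E}⁺ = {A, B, C, D, E}, which is all of the schema, so {E} is the only candidate key.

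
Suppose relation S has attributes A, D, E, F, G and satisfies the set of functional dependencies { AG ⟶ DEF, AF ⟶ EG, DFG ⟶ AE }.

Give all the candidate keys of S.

{A, F}⁺: AF→EG adds E, G; AG→DEF adds D → {A, D, E, F, G}. Minimal: {F}⁺ = {F}; {A}⁺ = {A} — none reach the full schema.
{A, G}⁺: AG→DEF adds D, E, F → {A, D, E, F, G}. Minimal: {G}⁺ = {G}; {A}⁺ = {A} — none reach the full schema.
{D, F, G}⁺: DFG→AE adds A, E → {A, D, E, F, G}. Minimal: {F, G}⁺ = {F, G}; {D, G}⁺ = {D, G}; {D, F}⁺ = {D, F} — none reach the full schema.
Any other superkey contains one of these as a subset, so there are no further candidate keys.

{A, F}; {A, G}; {D, F, G}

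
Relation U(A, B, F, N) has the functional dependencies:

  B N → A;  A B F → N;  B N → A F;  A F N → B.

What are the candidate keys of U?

{B, N}, {A, B, F}, {A, F, N}

{B, N}⁺: BN→A adds A; BN→AF adds F → {A, B, F, N}. Minimal: {N}⁺ = {N}; {B}⁺ = {B} — none reach the full schema.
{A, B, F}⁺: ABF→N adds N → {A, B, F, N}. Minimal: {B, F}⁺ = {B, F}; {A, F}⁺ = {A, F}; {A, B}⁺ = {A, B} — none reach the full schema.
{A, F, N}⁺: AFN→B adds B → {A, B, F, N}. Minimal: {F, N}⁺ = {F, N}; {A, N}⁺ = {A, N}; {A, F}⁺ = {A, F} — none reach the full schema.
Any other superkey contains one of these as a subset, so there are no further candidate keys.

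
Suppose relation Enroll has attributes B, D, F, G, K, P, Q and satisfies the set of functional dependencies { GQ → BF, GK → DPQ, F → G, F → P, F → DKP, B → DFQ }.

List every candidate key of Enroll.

B, F, GK, GQ

{B}⁺: B→DFQ adds D, F, Q; F→G adds G; F→P adds P; F→DKP adds K → {B, D, F, G, K, P, Q}.
{F}⁺: F→G adds G; F→P adds P; F→DKP adds D, K; GK→DPQ adds Q; GQ→BF adds B → {B, D, F, G, K, P, Q}.
{G, K}⁺: GK→DPQ adds D, P, Q; GQ→BF adds B, F → {B, D, F, G, K, P, Q}.
{G, Q}⁺: GQ→BF adds B, F; F→P adds P; F→DKP adds D, K → {B, D, F, G, K, P, Q}.
Any other superkey contains one of these as a subset, so there are no further candidate keys.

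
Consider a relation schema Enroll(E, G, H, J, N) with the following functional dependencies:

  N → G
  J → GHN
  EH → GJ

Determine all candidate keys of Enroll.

Attribute E never appears on the right-hand side of any dependency, so E must belong to every candidate key.
{E}⁺ = {E}, which is not all of the schema, so we must add further attributes.
{E, H}⁺: EH→GJ adds G, J; J→GHN adds N → {E, G, H, J, N}.
{E, J}⁺: J→GHN adds G, H, N → {E, G, H, J, N}.

{E, H}, {E, J}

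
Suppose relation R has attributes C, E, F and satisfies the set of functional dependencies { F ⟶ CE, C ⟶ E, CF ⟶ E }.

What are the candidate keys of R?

(F)

Attribute F never appears on the right-hand side of any dependency, so F must belong to every candidate key.
{F}⁺ = {C, E, F}, which is all of the schema, so {F} is the only candidate key.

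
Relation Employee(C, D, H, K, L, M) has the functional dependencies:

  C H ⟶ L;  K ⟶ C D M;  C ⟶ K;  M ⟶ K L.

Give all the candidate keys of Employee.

Attribute H never appears on the right-hand side of any dependency, so H must belong to every candidate key.
{H}⁺ = {H}, which is not all of the schema, so we must add further attributes.
{C, H}⁺: CH→L adds L; C→K adds K; K→CDM adds D, M → {C, D, H, K, L, M}.
{H, K}⁺: K→CDM adds C, D, M; M→KL adds L → {C, D, H, K, L, M}.
{H, M}⁺: M→KL adds K, L; K→CDM adds C, D → {C, D, H, K, L, M}.

(C, H); (H, K); (H, M)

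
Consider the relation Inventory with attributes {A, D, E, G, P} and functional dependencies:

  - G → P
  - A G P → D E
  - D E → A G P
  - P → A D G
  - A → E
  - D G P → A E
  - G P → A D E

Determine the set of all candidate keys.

{G}⁺: G→P adds P; P→ADG adds A, D; A→E adds E → {A, D, E, G, P}.
{P}⁺: P→ADG adds A, D, G; A→E adds E → {A, D, E, G, P}.
{A, D}⁺: A→E adds E; DE→AGP adds G, P → {A, D, E, G, P}. Minimal: {D}⁺ = {D}; {A}⁺ = {A, E} — none reach the full schema.
{D, E}⁺: DE→AGP adds A, G, P → {A, D, E, G, P}. Minimal: {E}⁺ = {E}; {D}⁺ = {D} — none reach the full schema.
Any other superkey contains one of these as a subset, so there are no further candidate keys.

G, P, AD, DE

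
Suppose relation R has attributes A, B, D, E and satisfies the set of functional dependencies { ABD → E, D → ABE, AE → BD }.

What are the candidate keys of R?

{D}⁺: D→ABE adds A, B, E → {A, B, D, E}.
{A, E}⁺: AE→BD adds B, D → {A, B, D, E}. Minimal: {E}⁺ = {E}; {A}⁺ = {A} — none reach the full schema.
Any other superkey contains one of these as a subset, so there are no further candidate keys.

D, AE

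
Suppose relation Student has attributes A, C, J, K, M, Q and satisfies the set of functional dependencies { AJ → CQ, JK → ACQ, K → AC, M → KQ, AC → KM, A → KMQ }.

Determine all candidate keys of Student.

(A, J); (J, K); (J, M)

Attribute J never appears on the right-hand side of any dependency, so J must belong to every candidate key.
{J}⁺ = {J}, which is not all of the schema, so we must add further attributes.
{A, J}⁺: AJ→CQ adds C, Q; AC→KM adds K, M → {A, C, J, K, M, Q}.
{J, K}⁺: JK→ACQ adds A, C, Q; AC→KM adds M → {A, C, J, K, M, Q}.
{J, M}⁺: M→KQ adds K, Q; JK→ACQ adds A, C → {A, C, J, K, M, Q}.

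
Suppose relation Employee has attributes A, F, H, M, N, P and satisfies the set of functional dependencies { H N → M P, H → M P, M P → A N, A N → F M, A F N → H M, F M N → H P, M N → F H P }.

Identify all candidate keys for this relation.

H, AN, MN, MP

{H}⁺: H→MP adds M, P; MP→AN adds A, N; AN→FM adds F → {A, F, H, M, N, P}.
{A, N}⁺: AN→FM adds F, M; AFN→HM adds H; FMN→HP adds P → {A, F, H, M, N, P}. Minimal: {N}⁺ = {N}; {A}⁺ = {A} — none reach the full schema.
{M, N}⁺: MN→FHP adds F, H, P; MP→AN adds A → {A, F, H, M, N, P}. Minimal: {N}⁺ = {N}; {M}⁺ = {M} — none reach the full schema.
{M, P}⁺: MP→AN adds A, N; AN→FM adds F; AFN→HM adds H → {A, F, H, M, N, P}. Minimal: {P}⁺ = {P}; {M}⁺ = {M} — none reach the full schema.
Any other superkey contains one of these as a subset, so there are no further candidate keys.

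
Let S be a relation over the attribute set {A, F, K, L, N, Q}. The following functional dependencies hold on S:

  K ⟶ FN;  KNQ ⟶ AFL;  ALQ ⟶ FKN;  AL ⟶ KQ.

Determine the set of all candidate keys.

{A, L}, {K, Q}

{A, L}⁺: AL→KQ adds K, Q; K→FN adds F, N → {A, F, K, L, N, Q}.
{K, Q}⁺: K→FN adds F, N; KNQ→AFL adds A, L → {A, F, K, L, N, Q}.
Any other superkey contains one of these as a subset, so there are no further candidate keys.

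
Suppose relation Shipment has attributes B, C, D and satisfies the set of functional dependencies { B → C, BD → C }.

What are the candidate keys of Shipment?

{B, D}⁺: B→C adds C → {B, C, D}. Minimal: {D}⁺ = {D}; {B}⁺ = {B, C} — none reach the full schema.
No other minimal superkey exists.

BD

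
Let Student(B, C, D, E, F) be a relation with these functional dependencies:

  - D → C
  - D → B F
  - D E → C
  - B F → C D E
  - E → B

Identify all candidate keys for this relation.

D; BF; EF

{D}⁺: D→C adds C; D→BF adds B, F; BF→CDE adds E → {B, C, D, E, F}.
{B, F}⁺: BF→CDE adds C, D, E → {B, C, D, E, F}. Minimal: {F}⁺ = {F}; {B}⁺ = {B} — none reach the full schema.
{E, F}⁺: E→B adds B; BF→CDE adds C, D → {B, C, D, E, F}. Minimal: {F}⁺ = {F}; {E}⁺ = {B, E} — none reach the full schema.
Any other superkey contains one of these as a subset, so there are no further candidate keys.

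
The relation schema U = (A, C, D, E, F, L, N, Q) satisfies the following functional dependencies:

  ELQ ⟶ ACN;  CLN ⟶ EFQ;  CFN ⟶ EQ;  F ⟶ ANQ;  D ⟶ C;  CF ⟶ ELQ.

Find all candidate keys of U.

(D, F), (D, L, N), (D, E, L, Q)

Attribute D never appears on the right-hand side of any dependency, so D must belong to every candidate key.
{D}⁺ = {C, D}, which is not all of the schema, so we must add further attributes.
{D, F}⁺: F→ANQ adds A, N, Q; D→C adds C; CF→ELQ adds E, L → {A, C, D, E, F, L, N, Q}. Minimal: {F}⁺ = {A, F, N, Q}; {D}⁺ = {C, D} — none reach the full schema.
{D, L, N}⁺: D→C adds C; CLN→EFQ adds E, F, Q; F→ANQ adds A → {A, C, D, E, F, L, N, Q}. Minimal: {L, N}⁺ = {L, N}; {D, N}⁺ = {C, D, N}; {D, L}⁺ = {C, D, L} — none reach the full schema.
{D, E, L, Q}⁺: ELQ→ACN adds A, C, N; CLN→EFQ adds F → {A, C, D, E, F, L, N, Q}. Minimal: {E, L, Q}⁺ = {A, C, E, F, L, N, Q}; {D, L, Q}⁺ = {C, D, L, Q}; {D, E, Q}⁺ = {C, D, E, Q}; … — none reach the full schema.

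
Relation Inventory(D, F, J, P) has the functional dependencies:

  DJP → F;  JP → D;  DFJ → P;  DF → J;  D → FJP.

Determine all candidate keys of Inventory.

D, JP

{D}⁺: D→FJP adds F, J, P → {D, F, J, P}.
{J, P}⁺: JP→D adds D; D→FJP adds F → {D, F, J, P}. Minimal: {P}⁺ = {P}; {J}⁺ = {J} — none reach the full schema.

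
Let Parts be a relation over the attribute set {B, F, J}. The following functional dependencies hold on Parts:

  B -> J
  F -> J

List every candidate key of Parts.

(B, F)

Attributes B, F never appear on any right-hand side, so every candidate key must contain {B, F}.
{B, F}⁺ = {B, F, J}, which is all of the schema, so {B, F} is the only candidate key.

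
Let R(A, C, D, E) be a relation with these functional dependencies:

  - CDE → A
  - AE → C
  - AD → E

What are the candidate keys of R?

Attribute D never appears on the right-hand side of any dependency, so D must belong to every candidate key.
{D}⁺ = {D}, which is not all of the schema, so we must add further attributes.
{A, D}⁺: AD→E adds E; AE→C adds C → {A, C, D, E}. Minimal: {D}⁺ = {D}; {A}⁺ = {A} — none reach the full schema.
{C, D, E}⁺: CDE→A adds A → {A, C, D, E}. Minimal: {D, E}⁺ = {D, E}; {C, E}⁺ = {C, E}; {C, D}⁺ = {C, D} — none reach the full schema.

{A, D}, {C, D, E}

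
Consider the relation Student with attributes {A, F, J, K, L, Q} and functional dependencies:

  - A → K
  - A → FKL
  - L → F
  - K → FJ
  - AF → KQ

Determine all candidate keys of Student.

Attribute A never appears on the right-hand side of any dependency, so A must belong to every candidate key.
{A}⁺ = {A, F, J, K, L, Q}, which is all of the schema, so {A} is the only candidate key.

{A}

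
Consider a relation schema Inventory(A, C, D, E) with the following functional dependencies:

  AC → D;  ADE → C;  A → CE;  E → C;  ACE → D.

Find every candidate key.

Attribute A never appears on the right-hand side of any dependency, so A must belong to every candidate key.
{A}⁺ = {A, C, D, E}, which is all of the schema, so {A} is the only candidate key.

{A}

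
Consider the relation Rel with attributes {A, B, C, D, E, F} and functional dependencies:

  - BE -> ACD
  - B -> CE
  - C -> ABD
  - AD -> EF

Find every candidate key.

{B}⁺: B→CE adds C, E; C→ABD adds A, D; AD→EF adds F → {A, B, C, D, E, F}.
{C}⁺: C→ABD adds A, B, D; AD→EF adds E, F → {A, B, C, D, E, F}.

{B}; {C}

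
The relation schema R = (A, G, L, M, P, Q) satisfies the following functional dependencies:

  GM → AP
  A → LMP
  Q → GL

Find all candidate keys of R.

AQ, MQ

Attribute Q never appears on the right-hand side of any dependency, so Q must belong to every candidate key.
{Q}⁺ = {G, L, Q}, which is not all of the schema, so we must add further attributes.
{A, Q}⁺: A→LMP adds L, M, P; Q→GL adds G → {A, G, L, M, P, Q}. Minimal: {Q}⁺ = {G, L, Q}; {A}⁺ = {A, L, M, P} — none reach the full schema.
{M, Q}⁺: Q→GL adds G, L; GM→AP adds A, P → {A, G, L, M, P, Q}. Minimal: {Q}⁺ = {G, L, Q}; {M}⁺ = {M} — none reach the full schema.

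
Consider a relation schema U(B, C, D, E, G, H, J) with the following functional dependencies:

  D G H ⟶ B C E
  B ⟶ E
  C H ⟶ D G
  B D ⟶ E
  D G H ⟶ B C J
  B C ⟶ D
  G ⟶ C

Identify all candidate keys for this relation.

Attribute H never appears on the right-hand side of any dependency, so H must belong to every candidate key.
{H}⁺ = {H}, which is not all of the schema, so we must add further attributes.
{C, H}⁺: CH→DG adds D, G; DGH→BCJ adds B, J; DGH→BCE adds E → {B, C, D, E, G, H, J}. Minimal: {H}⁺ = {H}; {C}⁺ = {C} — none reach the full schema.
{G, H}⁺: G→C adds C; CH→DG adds D; DGH→BCJ adds B, J; DGH→BCE adds E → {B, C, D, E, G, H, J}. Minimal: {H}⁺ = {H}; {G}⁺ = {C, G} — none reach the full schema.
Any other superkey contains one of these as a subset, so there are no further candidate keys.

{C, H}; {G, H}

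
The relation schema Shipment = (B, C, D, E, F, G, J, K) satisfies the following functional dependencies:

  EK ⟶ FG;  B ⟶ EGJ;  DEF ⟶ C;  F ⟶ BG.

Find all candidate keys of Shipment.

{B, D, K}; {D, E, K}; {D, F, K}

Attributes D, K never appear on any right-hand side, so every candidate key must contain {D, K}.
{D, K}⁺ = {D, K}, which is not all of the schema, so we must add further attributes.
{B, D, K}⁺: B→EGJ adds E, G, J; EK→FG adds F; DEF→C adds C → {B, C, D, E, F, G, J, K}. Minimal: {D, K}⁺ = {D, K}; {B, K}⁺ = {B, E, F, G, J, K}; {B, D}⁺ = {B, D, E, G, J} — none reach the full schema.
{D, E, K}⁺: EK→FG adds F, G; DEF→C adds C; F→BG adds B; B→EGJ adds J → {B, C, D, E, F, G, J, K}. Minimal: {E, K}⁺ = {B, E, F, G, J, K}; {D, K}⁺ = {D, K}; {D, E}⁺ = {D, E} — none reach the full schema.
{D, F, K}⁺: F→BG adds B, G; B→EGJ adds E, J; DEF→C adds C → {B, C, D, E, F, G, J, K}. Minimal: {F, K}⁺ = {B, E, F, G, J, K}; {D, K}⁺ = {D, K}; {D, F}⁺ = {B, C, D, E, F, G, J} — none reach the full schema.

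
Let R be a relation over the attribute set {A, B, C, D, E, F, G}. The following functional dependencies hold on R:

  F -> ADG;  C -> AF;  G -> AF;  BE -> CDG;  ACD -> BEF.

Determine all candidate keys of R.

{C}⁺: C→AF adds A, F; F→ADG adds D, G; ACD→BEF adds B, E → {A, B, C, D, E, F, G}.
{B, E}⁺: BE→CDG adds C, D, G; C→AF adds A, F → {A, B, C, D, E, F, G}. Minimal: {E}⁺ = {E}; {B}⁺ = {B} — none reach the full schema.

{C}, {B, E}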